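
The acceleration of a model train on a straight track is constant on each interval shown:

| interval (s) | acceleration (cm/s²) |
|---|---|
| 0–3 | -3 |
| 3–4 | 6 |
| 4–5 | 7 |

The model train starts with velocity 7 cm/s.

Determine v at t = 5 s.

Δv equals the area under the a-t graph; then v = v₀ + Δv.
0–3 s: -3 × 3 = -9 cm/s
3–4 s: 6 × 1 = 6 cm/s
4–5 s: 7 × 1 = 7 cm/s
Δv = 4 cm/s, so v(5) = 7 + (4) = 11 cm/s.

11 cm/s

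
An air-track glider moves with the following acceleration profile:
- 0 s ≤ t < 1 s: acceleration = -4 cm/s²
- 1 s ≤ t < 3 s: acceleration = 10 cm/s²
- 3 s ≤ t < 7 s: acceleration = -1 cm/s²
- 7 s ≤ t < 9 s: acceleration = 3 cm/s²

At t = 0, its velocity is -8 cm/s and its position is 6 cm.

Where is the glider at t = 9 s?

30 cm

On each constant-a segment, Δv = aΔt and Δx = v₀Δt + ½aΔt²; chain segment to segment.
0–1 s: v starts -8 cm/s; Δx = -8·1 + ½·-4·1² = -10 cm; v ends -12 cm/s.
1–3 s: v starts -12 cm/s; Δx = -12·2 + ½·10·2² = -4 cm; v ends 8 cm/s.
3–7 s: v starts 8 cm/s; Δx = 8·4 + ½·-1·4² = 24 cm; v ends 4 cm/s.
7–9 s: v starts 4 cm/s; Δx = 4·2 + ½·3·2² = 14 cm; v ends 10 cm/s.
x(9) = 6 + Σ Δx = 30 cm.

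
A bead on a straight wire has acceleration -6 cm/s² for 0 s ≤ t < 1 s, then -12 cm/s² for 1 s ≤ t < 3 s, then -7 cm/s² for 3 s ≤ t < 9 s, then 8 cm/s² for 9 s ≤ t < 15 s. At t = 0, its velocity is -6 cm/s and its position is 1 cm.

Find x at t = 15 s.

-722 cm

On each constant-a segment, Δv = aΔt and Δx = v₀Δt + ½aΔt²; chain segment to segment.
0–1 s: v starts -6 cm/s; Δx = -6·1 + ½·-6·1² = -9 cm; v ends -12 cm/s.
1–3 s: v starts -12 cm/s; Δx = -12·2 + ½·-12·2² = -48 cm; v ends -36 cm/s.
3–9 s: v starts -36 cm/s; Δx = -36·6 + ½·-7·6² = -342 cm; v ends -78 cm/s.
9–15 s: v starts -78 cm/s; Δx = -78·6 + ½·8·6² = -324 cm; v ends -30 cm/s.
x(15) = 1 + Σ Δx = -722 cm.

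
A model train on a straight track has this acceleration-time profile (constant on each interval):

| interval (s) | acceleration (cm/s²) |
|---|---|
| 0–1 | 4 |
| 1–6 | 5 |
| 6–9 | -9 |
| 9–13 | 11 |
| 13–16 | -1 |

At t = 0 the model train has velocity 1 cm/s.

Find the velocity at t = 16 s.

Δv equals the area under the a-t graph; then v = v₀ + Δv.
0–1 s: 4 × 1 = 4 cm/s
1–6 s: 5 × 5 = 25 cm/s
6–9 s: -9 × 3 = -27 cm/s
9–13 s: 11 × 4 = 44 cm/s
13–16 s: -1 × 3 = -3 cm/s
Δv = 43 cm/s, so v(16) = 1 + (43) = 44 cm/s.

44 cm/s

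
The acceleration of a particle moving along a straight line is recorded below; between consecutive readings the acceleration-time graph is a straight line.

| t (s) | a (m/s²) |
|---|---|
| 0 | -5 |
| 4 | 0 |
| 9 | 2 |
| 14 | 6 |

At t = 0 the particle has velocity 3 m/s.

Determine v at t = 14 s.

18 m/s

Δv equals the area under the a-t graph; then v = v₀ + Δv.
0–4 s: ½(-5 + 0)(4) = -10 m/s
4–9 s: ½(0 + 2)(5) = 5 m/s
9–14 s: ½(2 + 6)(5) = 20 m/s
Δv = 15 m/s, so v(14) = 3 + (15) = 18 m/s.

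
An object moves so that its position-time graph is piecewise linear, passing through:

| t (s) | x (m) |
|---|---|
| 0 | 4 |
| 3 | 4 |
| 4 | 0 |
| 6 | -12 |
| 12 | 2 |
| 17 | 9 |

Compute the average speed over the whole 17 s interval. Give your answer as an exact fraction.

Average speed = (total path length)/(elapsed time); on a piecewise-linear x-t graph the path length is Σ|Δx|.
0–3 s: |Δx| = |4 − 4| = 0 m
3–4 s: |Δx| = |0 − 4| = 4 m
4–6 s: |Δx| = |-12 − 0| = 12 m
6–12 s: |Δx| = |2 − -12| = 14 m
12–17 s: |Δx| = |9 − 2| = 7 m
Total path = 37 m; average speed = 37/17 = 37/17 m/s.

37/17 m/s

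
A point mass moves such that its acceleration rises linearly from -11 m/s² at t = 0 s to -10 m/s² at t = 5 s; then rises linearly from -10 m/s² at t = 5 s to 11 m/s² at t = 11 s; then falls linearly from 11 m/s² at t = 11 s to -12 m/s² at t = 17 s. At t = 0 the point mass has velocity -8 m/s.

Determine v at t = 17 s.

-60.5 m/s

Δv equals the area under the a-t graph; then v = v₀ + Δv.
0–5 s: ½(-11 + -10)(5) = -52.5 m/s
5–11 s: ½(-10 + 11)(6) = 3 m/s
11–17 s: ½(11 + -12)(6) = -3 m/s
Δv = -52.5 m/s, so v(17) = -8 + (-52.5) = -60.5 m/s.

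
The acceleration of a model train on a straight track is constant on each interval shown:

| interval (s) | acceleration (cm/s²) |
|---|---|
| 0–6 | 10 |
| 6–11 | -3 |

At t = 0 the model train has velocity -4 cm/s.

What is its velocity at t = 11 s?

Δv equals the area under the a-t graph; then v = v₀ + Δv.
0–6 s: 10 × 6 = 60 cm/s
6–11 s: -3 × 5 = -15 cm/s
Δv = 45 cm/s, so v(11) = -4 + (45) = 41 cm/s.

41 cm/s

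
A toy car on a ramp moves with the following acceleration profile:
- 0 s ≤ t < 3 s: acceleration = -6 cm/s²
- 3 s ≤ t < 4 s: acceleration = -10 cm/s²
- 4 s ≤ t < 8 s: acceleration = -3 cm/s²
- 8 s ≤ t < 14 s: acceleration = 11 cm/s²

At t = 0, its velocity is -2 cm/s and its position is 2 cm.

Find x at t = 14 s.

On each constant-a segment, Δv = aΔt and Δx = v₀Δt + ½aΔt²; chain segment to segment.
0–3 s: v starts -2 cm/s; Δx = -2·3 + ½·-6·3² = -33 cm; v ends -20 cm/s.
3–4 s: v starts -20 cm/s; Δx = -20·1 + ½·-10·1² = -25 cm; v ends -30 cm/s.
4–8 s: v starts -30 cm/s; Δx = -30·4 + ½·-3·4² = -144 cm; v ends -42 cm/s.
8–14 s: v starts -42 cm/s; Δx = -42·6 + ½·11·6² = -54 cm; v ends 24 cm/s.
x(14) = 2 + Σ Δx = -254 cm.

-254 cm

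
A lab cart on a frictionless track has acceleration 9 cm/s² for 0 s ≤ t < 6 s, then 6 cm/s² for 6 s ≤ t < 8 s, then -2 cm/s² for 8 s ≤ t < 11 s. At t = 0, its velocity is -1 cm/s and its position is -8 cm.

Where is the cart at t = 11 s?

452 cm

On each constant-a segment, Δv = aΔt and Δx = v₀Δt + ½aΔt²; chain segment to segment.
0–6 s: v starts -1 cm/s; Δx = -1·6 + ½·9·6² = 156 cm; v ends 53 cm/s.
6–8 s: v starts 53 cm/s; Δx = 53·2 + ½·6·2² = 118 cm; v ends 65 cm/s.
8–11 s: v starts 65 cm/s; Δx = 65·3 + ½·-2·3² = 186 cm; v ends 59 cm/s.
x(11) = -8 + Σ Δx = 452 cm.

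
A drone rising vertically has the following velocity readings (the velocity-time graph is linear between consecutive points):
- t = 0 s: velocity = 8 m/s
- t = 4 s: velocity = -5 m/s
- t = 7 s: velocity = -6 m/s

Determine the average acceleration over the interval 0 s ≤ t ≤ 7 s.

Average acceleration = Δv/Δt = (-6 − 8)/(7 − 0) = -2 m/s².

-2 m/s²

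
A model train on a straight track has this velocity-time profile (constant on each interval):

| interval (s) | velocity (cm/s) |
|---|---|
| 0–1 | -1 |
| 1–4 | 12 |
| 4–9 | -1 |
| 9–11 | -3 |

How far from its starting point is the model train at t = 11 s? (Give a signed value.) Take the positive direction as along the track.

Net displacement equals the area under the velocity-time graph (areas below the axis count negative).
0–1 s: -1 × 1 = -1 cm
1–4 s: 12 × 3 = 36 cm
4–9 s: -1 × 5 = -5 cm
9–11 s: -3 × 2 = -6 cm
Net displacement = 24 cm

24 cm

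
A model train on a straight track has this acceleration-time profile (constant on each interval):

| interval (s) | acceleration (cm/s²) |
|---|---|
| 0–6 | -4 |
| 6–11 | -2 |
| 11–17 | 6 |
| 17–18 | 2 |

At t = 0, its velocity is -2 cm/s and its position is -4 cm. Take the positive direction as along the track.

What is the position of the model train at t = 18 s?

On each constant-a segment, Δv = aΔt and Δx = v₀Δt + ½aΔt²; chain segment to segment.
0–6 s: v starts -2 cm/s; Δx = -2·6 + ½·-4·6² = -84 cm; v ends -26 cm/s.
6–11 s: v starts -26 cm/s; Δx = -26·5 + ½·-2·5² = -155 cm; v ends -36 cm/s.
11–17 s: v starts -36 cm/s; Δx = -36·6 + ½·6·6² = -108 cm; v ends 0 cm/s.
17–18 s: v starts 0 cm/s; Δx = 0·1 + ½·2·1² = 1 cm; v ends 2 cm/s.
x(18) = -4 + Σ Δx = -350 cm.

-350 cm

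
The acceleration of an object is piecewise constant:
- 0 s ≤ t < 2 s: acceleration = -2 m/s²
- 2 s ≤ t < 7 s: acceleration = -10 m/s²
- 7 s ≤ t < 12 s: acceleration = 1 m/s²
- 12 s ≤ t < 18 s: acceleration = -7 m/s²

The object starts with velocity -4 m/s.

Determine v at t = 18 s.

-95 m/s

Δv equals the area under the a-t graph; then v = v₀ + Δv.
0–2 s: -2 × 2 = -4 m/s
2–7 s: -10 × 5 = -50 m/s
7–12 s: 1 × 5 = 5 m/s
12–18 s: -7 × 6 = -42 m/s
Δv = -91 m/s, so v(18) = -4 + (-91) = -95 m/s.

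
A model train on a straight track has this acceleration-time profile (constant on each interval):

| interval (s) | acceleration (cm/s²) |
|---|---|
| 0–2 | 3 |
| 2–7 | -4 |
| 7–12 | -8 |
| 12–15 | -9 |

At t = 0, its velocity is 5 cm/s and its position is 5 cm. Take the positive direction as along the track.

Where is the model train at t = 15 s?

-306.5 cm

On each constant-a segment, Δv = aΔt and Δx = v₀Δt + ½aΔt²; chain segment to segment.
0–2 s: v starts 5 cm/s; Δx = 5·2 + ½·3·2² = 16 cm; v ends 11 cm/s.
2–7 s: v starts 11 cm/s; Δx = 11·5 + ½·-4·5² = 5 cm; v ends -9 cm/s.
7–12 s: v starts -9 cm/s; Δx = -9·5 + ½·-8·5² = -145 cm; v ends -49 cm/s.
12–15 s: v starts -49 cm/s; Δx = -49·3 + ½·-9·3² = -187.5 cm; v ends -76 cm/s.
x(15) = 5 + Σ Δx = -306.5 cm.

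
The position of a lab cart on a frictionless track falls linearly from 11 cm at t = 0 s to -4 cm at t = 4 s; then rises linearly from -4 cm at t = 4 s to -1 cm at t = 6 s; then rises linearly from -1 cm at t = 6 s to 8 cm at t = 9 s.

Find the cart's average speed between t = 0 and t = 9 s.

Average speed = (total path length)/(elapsed time); on a piecewise-linear x-t graph the path length is Σ|Δx|.
0–4 s: |Δx| = |-4 − 11| = 15 cm
4–6 s: |Δx| = |-1 − -4| = 3 cm
6–9 s: |Δx| = |8 − -1| = 9 cm
Total path = 27 cm; average speed = 27/9 = 3 cm/s.

3 cm/s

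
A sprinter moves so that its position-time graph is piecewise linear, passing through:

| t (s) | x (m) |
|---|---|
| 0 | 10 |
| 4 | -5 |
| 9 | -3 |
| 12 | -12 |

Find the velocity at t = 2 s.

-3.75 m/s

Velocity is the slope of the x-t graph on 0–4 s: (-5 − 10)/(4 − 0) = -3.75 m/s.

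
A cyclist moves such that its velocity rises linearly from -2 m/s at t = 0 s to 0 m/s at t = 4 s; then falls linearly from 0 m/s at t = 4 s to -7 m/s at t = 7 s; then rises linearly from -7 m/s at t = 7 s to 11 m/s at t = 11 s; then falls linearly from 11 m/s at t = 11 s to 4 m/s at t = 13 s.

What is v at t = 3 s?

On 0–4 s the graph is linear from -2 to 0 m/s: v(3) = -2 + (0 − -2)·(3 − 0)/(4 − 0) = -0.5 m/s.

-0.5 m/s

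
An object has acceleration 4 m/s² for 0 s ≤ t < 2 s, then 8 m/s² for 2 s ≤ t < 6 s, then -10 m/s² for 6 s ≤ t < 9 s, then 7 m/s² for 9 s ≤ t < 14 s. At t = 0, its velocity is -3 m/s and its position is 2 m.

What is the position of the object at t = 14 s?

276.5 m

On each constant-a segment, Δv = aΔt and Δx = v₀Δt + ½aΔt²; chain segment to segment.
0–2 s: v starts -3 m/s; Δx = -3·2 + ½·4·2² = 2 m; v ends 5 m/s.
2–6 s: v starts 5 m/s; Δx = 5·4 + ½·8·4² = 84 m; v ends 37 m/s.
6–9 s: v starts 37 m/s; Δx = 37·3 + ½·-10·3² = 66 m; v ends 7 m/s.
9–14 s: v starts 7 m/s; Δx = 7·5 + ½·7·5² = 122.5 m; v ends 42 m/s.
x(14) = 2 + Σ Δx = 276.5 m.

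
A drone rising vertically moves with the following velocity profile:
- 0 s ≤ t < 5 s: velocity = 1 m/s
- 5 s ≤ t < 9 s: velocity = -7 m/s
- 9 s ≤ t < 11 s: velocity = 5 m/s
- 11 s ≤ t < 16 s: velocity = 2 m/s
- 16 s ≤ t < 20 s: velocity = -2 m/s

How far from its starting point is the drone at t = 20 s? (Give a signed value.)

Net displacement equals the area under the velocity-time graph (areas below the axis count negative).
0–5 s: 1 × 5 = 5 m
5–9 s: -7 × 4 = -28 m
9–11 s: 5 × 2 = 10 m
11–16 s: 2 × 5 = 10 m
16–20 s: -2 × 4 = -8 m
Net displacement = -11 m

-11 m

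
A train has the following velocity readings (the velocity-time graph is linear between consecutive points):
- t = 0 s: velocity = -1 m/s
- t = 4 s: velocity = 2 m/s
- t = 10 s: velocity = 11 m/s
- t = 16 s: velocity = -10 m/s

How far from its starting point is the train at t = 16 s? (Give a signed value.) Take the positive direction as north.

44 m

Net displacement equals the area under the velocity-time graph (areas below the axis count negative).
0–4 s: ½(-1 + 2)(4) = 2 m
4–10 s: ½(2 + 11)(6) = 39 m
10–16 s: ½(11 + -10)(6) = 3 m
Net displacement = 44 m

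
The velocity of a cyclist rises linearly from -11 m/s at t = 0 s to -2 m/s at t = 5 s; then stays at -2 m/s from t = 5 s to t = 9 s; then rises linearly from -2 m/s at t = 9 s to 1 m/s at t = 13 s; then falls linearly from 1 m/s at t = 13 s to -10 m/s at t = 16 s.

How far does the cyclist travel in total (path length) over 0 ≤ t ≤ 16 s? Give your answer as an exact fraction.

1901/33 m

Distance (not displacement) is the total path length: add the absolute areas under v-t.
0–5 s: |½(-11 + -2)(5)| = 32.5 m
5–9 s: |-2| × 4 = 8 m
9–13 s: v = 0 at t = 35/3 s; triangle areas 8/3 + 2/3 = 10/3 m
13–16 s: v = 0 at t = 146/11 s; triangle areas 3/22 + 150/11 = 303/22 m
Total distance = 1901/33 m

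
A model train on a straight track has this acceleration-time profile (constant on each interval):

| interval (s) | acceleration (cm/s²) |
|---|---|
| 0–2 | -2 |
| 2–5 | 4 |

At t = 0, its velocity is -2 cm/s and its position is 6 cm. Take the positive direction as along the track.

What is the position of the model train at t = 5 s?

On each constant-a segment, Δv = aΔt and Δx = v₀Δt + ½aΔt²; chain segment to segment.
0–2 s: v starts -2 cm/s; Δx = -2·2 + ½·-2·2² = -8 cm; v ends -6 cm/s.
2–5 s: v starts -6 cm/s; Δx = -6·3 + ½·4·3² = 0 cm; v ends 6 cm/s.
x(5) = 6 + Σ Δx = -2 cm.

-2 cm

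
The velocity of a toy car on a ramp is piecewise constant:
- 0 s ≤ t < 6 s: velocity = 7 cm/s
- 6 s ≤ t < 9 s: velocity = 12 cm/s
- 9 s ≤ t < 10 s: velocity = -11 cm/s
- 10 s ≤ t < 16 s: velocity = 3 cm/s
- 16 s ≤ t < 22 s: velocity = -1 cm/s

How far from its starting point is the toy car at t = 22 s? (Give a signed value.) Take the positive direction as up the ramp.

79 cm

Net displacement equals the area under the velocity-time graph (areas below the axis count negative).
0–6 s: 7 × 6 = 42 cm
6–9 s: 12 × 3 = 36 cm
9–10 s: -11 × 1 = -11 cm
10–16 s: 3 × 6 = 18 cm
16–22 s: -1 × 6 = -6 cm
Net displacement = 79 cm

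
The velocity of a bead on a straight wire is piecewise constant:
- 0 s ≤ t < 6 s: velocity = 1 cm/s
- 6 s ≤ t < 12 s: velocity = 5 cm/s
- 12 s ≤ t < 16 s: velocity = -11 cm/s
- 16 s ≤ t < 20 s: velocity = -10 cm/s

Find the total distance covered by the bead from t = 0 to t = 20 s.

Total distance travelled is ∫|v| dt — sum the magnitudes of each area piece.
0–6 s: |1| × 6 = 6 cm
6–12 s: |5| × 6 = 30 cm
12–16 s: |-11| × 4 = 44 cm
16–20 s: |-10| × 4 = 40 cm
Total distance = 120 cm

120 cm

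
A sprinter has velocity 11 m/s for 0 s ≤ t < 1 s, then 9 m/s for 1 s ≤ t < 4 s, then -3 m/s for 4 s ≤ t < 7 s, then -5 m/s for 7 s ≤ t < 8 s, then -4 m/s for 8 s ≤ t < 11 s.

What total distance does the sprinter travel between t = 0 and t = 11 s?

Total distance travelled is ∫|v| dt — sum the magnitudes of each area piece.
0–1 s: |11| × 1 = 11 m
1–4 s: |9| × 3 = 27 m
4–7 s: |-3| × 3 = 9 m
7–8 s: |-5| × 1 = 5 m
8–11 s: |-4| × 3 = 12 m
Total distance = 64 m

64 m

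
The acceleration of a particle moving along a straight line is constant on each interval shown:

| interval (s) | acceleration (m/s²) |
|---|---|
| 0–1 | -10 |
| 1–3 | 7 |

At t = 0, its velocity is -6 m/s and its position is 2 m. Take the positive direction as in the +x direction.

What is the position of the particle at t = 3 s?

On each constant-a segment, Δv = aΔt and Δx = v₀Δt + ½aΔt²; chain segment to segment.
0–1 s: v starts -6 m/s; Δx = -6·1 + ½·-10·1² = -11 m; v ends -16 m/s.
1–3 s: v starts -16 m/s; Δx = -16·2 + ½·7·2² = -18 m; v ends -2 m/s.
x(3) = 2 + Σ Δx = -27 m.

-27 m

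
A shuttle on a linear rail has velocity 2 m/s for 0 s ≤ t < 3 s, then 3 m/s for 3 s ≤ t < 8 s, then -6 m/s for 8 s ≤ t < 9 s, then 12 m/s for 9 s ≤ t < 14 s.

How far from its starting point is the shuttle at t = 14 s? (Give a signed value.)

75 m

Displacement is the signed area under the v-t curve.
0–3 s: 2 × 3 = 6 m
3–8 s: 3 × 5 = 15 m
8–9 s: -6 × 1 = -6 m
9–14 s: 12 × 5 = 60 m
Net displacement = 75 m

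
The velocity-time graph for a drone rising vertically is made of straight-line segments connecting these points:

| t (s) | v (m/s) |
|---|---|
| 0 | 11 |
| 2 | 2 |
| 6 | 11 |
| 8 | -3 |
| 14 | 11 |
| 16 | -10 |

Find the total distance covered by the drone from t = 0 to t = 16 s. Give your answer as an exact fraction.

Total distance travelled is ∫|v| dt — sum the magnitudes of each area piece.
0–2 s: |½(11 + 2)(2)| = 13 m
2–6 s: |½(2 + 11)(4)| = 26 m
6–8 s: v = 0 at t = 53/7 s; triangle areas 121/14 + 9/14 = 65/7 m
8–14 s: v = 0 at t = 65/7 s; triangle areas 27/14 + 363/14 = 195/7 m
14–16 s: v = 0 at t = 316/21 s; triangle areas 121/21 + 100/21 = 221/21 m
Total distance = 260/3 m

260/3 m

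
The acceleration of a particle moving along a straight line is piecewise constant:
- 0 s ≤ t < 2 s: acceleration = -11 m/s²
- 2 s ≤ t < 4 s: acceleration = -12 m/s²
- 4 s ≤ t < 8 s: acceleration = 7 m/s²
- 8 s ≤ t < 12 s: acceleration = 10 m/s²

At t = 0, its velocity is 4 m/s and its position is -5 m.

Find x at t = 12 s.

On each constant-a segment, Δv = aΔt and Δx = v₀Δt + ½aΔt²; chain segment to segment.
0–2 s: v starts 4 m/s; Δx = 4·2 + ½·-11·2² = -14 m; v ends -18 m/s.
2–4 s: v starts -18 m/s; Δx = -18·2 + ½·-12·2² = -60 m; v ends -42 m/s.
4–8 s: v starts -42 m/s; Δx = -42·4 + ½·7·4² = -112 m; v ends -14 m/s.
8–12 s: v starts -14 m/s; Δx = -14·4 + ½·10·4² = 24 m; v ends 26 m/s.
x(12) = -5 + Σ Δx = -167 m.

-167 m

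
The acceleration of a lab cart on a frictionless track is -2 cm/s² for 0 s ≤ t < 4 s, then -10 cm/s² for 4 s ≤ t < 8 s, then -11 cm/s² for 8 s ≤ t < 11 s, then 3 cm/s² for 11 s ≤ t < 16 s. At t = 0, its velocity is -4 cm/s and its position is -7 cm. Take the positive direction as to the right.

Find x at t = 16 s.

On each constant-a segment, Δv = aΔt and Δx = v₀Δt + ½aΔt²; chain segment to segment.
0–4 s: v starts -4 cm/s; Δx = -4·4 + ½·-2·4² = -32 cm; v ends -12 cm/s.
4–8 s: v starts -12 cm/s; Δx = -12·4 + ½·-10·4² = -128 cm; v ends -52 cm/s.
8–11 s: v starts -52 cm/s; Δx = -52·3 + ½·-11·3² = -205.5 cm; v ends -85 cm/s.
11–16 s: v starts -85 cm/s; Δx = -85·5 + ½·3·5² = -387.5 cm; v ends -70 cm/s.
x(16) = -7 + Σ Δx = -760 cm.

-760 cm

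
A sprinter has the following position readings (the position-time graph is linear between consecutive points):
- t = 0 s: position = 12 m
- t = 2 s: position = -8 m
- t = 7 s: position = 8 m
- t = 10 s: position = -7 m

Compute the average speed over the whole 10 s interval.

5.1 m/s

Average speed = (total path length)/(elapsed time); on a piecewise-linear x-t graph the path length is Σ|Δx|.
0–2 s: |Δx| = |-8 − 12| = 20 m
2–7 s: |Δx| = |8 − -8| = 16 m
7–10 s: |Δx| = |-7 − 8| = 15 m
Total path = 51 m; average speed = 51/10 = 5.1 m/s.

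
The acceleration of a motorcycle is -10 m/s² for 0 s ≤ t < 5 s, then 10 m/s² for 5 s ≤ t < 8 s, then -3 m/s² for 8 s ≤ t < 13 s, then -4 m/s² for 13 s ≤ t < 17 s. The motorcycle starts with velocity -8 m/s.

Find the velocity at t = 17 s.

Δv equals the area under the a-t graph; then v = v₀ + Δv.
0–5 s: -10 × 5 = -50 m/s
5–8 s: 10 × 3 = 30 m/s
8–13 s: -3 × 5 = -15 m/s
13–17 s: -4 × 4 = -16 m/s
Δv = -51 m/s, so v(17) = -8 + (-51) = -59 m/s.

-59 m/s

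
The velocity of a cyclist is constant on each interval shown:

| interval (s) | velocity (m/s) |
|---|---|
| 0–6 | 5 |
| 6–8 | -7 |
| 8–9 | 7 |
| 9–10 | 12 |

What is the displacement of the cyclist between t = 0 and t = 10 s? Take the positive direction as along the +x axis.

35 m

Net displacement equals the area under the velocity-time graph (areas below the axis count negative).
0–6 s: 5 × 6 = 30 m
6–8 s: -7 × 2 = -14 m
8–9 s: 7 × 1 = 7 m
9–10 s: 12 × 1 = 12 m
Net displacement = 35 m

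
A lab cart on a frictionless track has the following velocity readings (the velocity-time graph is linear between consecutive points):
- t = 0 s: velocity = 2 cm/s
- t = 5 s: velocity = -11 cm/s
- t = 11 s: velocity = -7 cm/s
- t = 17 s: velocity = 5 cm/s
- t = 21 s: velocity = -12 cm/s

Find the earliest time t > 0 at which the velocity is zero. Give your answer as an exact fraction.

t = 10/13 s

v changes sign on 0–5 s (from 2 to -11); the graph is linear there, so v = 0 at t = 0 + (-2)·(5 − 0)/(-11 − 2) = 10/13 s.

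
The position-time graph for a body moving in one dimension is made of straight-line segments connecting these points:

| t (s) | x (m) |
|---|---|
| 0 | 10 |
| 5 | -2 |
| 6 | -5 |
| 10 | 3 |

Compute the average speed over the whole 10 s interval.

2.3 m/s

Average speed = (total path length)/(elapsed time); on a piecewise-linear x-t graph the path length is Σ|Δx|.
0–5 s: |Δx| = |-2 − 10| = 12 m
5–6 s: |Δx| = |-5 − -2| = 3 m
6–10 s: |Δx| = |3 − -5| = 8 m
Total path = 23 m; average speed = 23/10 = 2.3 m/s.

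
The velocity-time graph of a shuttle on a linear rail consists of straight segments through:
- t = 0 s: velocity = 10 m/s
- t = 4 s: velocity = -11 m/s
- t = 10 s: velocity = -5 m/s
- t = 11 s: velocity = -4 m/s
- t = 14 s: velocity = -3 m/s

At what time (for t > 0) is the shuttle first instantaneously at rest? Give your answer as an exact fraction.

t = 40/21 s

v changes sign on 0–4 s (from 10 to -11); the graph is linear there, so v = 0 at t = 0 + (-10)·(4 − 0)/(-11 − 10) = 40/21 s.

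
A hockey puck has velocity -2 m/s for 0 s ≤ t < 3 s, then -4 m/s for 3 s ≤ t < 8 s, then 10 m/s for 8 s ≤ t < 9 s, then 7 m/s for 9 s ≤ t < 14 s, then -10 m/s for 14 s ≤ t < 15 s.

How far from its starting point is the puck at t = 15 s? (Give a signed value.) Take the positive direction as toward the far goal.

9 m

Displacement is the signed area under the v-t curve.
0–3 s: -2 × 3 = -6 m
3–8 s: -4 × 5 = -20 m
8–9 s: 10 × 1 = 10 m
9–14 s: 7 × 5 = 35 m
14–15 s: -10 × 1 = -10 m
Net displacement = 9 m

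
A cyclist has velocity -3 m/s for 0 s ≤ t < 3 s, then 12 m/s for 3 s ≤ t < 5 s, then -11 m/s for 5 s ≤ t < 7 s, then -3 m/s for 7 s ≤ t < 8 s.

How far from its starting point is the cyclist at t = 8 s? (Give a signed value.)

-10 m

Net displacement equals the area under the velocity-time graph (areas below the axis count negative).
0–3 s: -3 × 3 = -9 m
3–5 s: 12 × 2 = 24 m
5–7 s: -11 × 2 = -22 m
7–8 s: -3 × 1 = -3 m
Net displacement = -10 m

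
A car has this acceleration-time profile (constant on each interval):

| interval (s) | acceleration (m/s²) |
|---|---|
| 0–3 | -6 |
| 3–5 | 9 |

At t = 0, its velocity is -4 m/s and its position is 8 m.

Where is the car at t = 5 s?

-57 m

On each constant-a segment, Δv = aΔt and Δx = v₀Δt + ½aΔt²; chain segment to segment.
0–3 s: v starts -4 m/s; Δx = -4·3 + ½·-6·3² = -39 m; v ends -22 m/s.
3–5 s: v starts -22 m/s; Δx = -22·2 + ½·9·2² = -26 m; v ends -4 m/s.
x(5) = 8 + Σ Δx = -57 m.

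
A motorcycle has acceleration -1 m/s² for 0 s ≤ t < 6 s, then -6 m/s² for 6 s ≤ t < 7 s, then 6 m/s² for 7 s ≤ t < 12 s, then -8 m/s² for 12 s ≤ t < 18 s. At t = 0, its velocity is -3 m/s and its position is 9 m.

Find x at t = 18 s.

-93 m

On each constant-a segment, Δv = aΔt and Δx = v₀Δt + ½aΔt²; chain segment to segment.
0–6 s: v starts -3 m/s; Δx = -3·6 + ½·-1·6² = -36 m; v ends -9 m/s.
6–7 s: v starts -9 m/s; Δx = -9·1 + ½·-6·1² = -12 m; v ends -15 m/s.
7–12 s: v starts -15 m/s; Δx = -15·5 + ½·6·5² = 0 m; v ends 15 m/s.
12–18 s: v starts 15 m/s; Δx = 15·6 + ½·-8·6² = -54 m; v ends -33 m/s.
x(18) = 9 + Σ Δx = -93 m.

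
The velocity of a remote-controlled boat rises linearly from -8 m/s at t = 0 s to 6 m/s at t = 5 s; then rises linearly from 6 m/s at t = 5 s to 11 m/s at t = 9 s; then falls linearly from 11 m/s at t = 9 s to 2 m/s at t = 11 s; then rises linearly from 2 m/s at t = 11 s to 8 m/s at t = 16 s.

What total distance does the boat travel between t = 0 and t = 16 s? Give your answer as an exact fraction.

629/7 m

Total distance travelled is ∫|v| dt — sum the magnitudes of each area piece.
0–5 s: v = 0 at t = 20/7 s; triangle areas 80/7 + 45/7 = 125/7 m
5–9 s: |½(6 + 11)(4)| = 34 m
9–11 s: |½(11 + 2)(2)| = 13 m
11–16 s: |½(2 + 8)(5)| = 25 m
Total distance = 629/7 m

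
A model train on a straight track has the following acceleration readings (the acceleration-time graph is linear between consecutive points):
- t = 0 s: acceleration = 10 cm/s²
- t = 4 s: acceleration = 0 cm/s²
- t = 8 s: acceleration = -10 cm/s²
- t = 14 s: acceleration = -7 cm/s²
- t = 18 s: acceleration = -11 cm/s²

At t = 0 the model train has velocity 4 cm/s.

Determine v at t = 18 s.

-83 cm/s

Δv equals the area under the a-t graph; then v = v₀ + Δv.
0–4 s: ½(10 + 0)(4) = 20 cm/s
4–8 s: ½(0 + -10)(4) = -20 cm/s
8–14 s: ½(-10 + -7)(6) = -51 cm/s
14–18 s: ½(-7 + -11)(4) = -36 cm/s
Δv = -87 cm/s, so v(18) = 4 + (-87) = -83 cm/s.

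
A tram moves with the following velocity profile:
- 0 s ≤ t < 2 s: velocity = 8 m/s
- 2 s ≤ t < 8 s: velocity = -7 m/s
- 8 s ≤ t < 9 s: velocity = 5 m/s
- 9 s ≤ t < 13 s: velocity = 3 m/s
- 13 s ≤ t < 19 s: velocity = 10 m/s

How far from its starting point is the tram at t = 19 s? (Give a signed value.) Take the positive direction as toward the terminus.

51 m

Net displacement equals the area under the velocity-time graph (areas below the axis count negative).
0–2 s: 8 × 2 = 16 m
2–8 s: -7 × 6 = -42 m
8–9 s: 5 × 1 = 5 m
9–13 s: 3 × 4 = 12 m
13–19 s: 10 × 6 = 60 m
Net displacement = 51 m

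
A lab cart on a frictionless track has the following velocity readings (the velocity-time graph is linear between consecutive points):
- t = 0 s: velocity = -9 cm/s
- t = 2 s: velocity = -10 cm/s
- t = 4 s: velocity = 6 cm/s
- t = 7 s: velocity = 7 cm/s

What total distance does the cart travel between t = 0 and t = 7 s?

47 cm

Distance (not displacement) is the total path length: add the absolute areas under v-t.
0–2 s: |½(-9 + -10)(2)| = 19 cm
2–4 s: v = 0 at t = 3.25 s; triangle areas 6.25 + 2.25 = 8.5 cm
4–7 s: |½(6 + 7)(3)| = 19.5 cm
Total distance = 47 cm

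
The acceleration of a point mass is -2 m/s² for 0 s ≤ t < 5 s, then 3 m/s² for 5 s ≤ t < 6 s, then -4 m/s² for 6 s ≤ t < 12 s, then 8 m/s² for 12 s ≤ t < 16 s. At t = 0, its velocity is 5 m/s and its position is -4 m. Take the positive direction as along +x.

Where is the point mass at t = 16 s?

On each constant-a segment, Δv = aΔt and Δx = v₀Δt + ½aΔt²; chain segment to segment.
0–5 s: v starts 5 m/s; Δx = 5·5 + ½·-2·5² = 0 m; v ends -5 m/s.
5–6 s: v starts -5 m/s; Δx = -5·1 + ½·3·1² = -3.5 m; v ends -2 m/s.
6–12 s: v starts -2 m/s; Δx = -2·6 + ½·-4·6² = -84 m; v ends -26 m/s.
12–16 s: v starts -26 m/s; Δx = -26·4 + ½·8·4² = -40 m; v ends 6 m/s.
x(16) = -4 + Σ Δx = -131.5 m.

-131.5 m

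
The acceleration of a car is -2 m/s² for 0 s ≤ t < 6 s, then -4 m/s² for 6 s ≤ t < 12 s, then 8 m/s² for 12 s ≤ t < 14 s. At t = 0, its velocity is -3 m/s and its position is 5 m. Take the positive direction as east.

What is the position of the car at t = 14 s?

-273 m

On each constant-a segment, Δv = aΔt and Δx = v₀Δt + ½aΔt²; chain segment to segment.
0–6 s: v starts -3 m/s; Δx = -3·6 + ½·-2·6² = -54 m; v ends -15 m/s.
6–12 s: v starts -15 m/s; Δx = -15·6 + ½·-4·6² = -162 m; v ends -39 m/s.
12–14 s: v starts -39 m/s; Δx = -39·2 + ½·8·2² = -62 m; v ends -23 m/s.
x(14) = 5 + Σ Δx = -273 m.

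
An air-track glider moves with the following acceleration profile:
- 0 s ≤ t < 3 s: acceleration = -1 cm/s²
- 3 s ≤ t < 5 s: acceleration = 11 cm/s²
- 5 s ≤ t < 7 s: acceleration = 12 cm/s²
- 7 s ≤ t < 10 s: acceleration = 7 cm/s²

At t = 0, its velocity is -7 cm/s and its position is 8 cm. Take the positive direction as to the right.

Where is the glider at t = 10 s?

On each constant-a segment, Δv = aΔt and Δx = v₀Δt + ½aΔt²; chain segment to segment.
0–3 s: v starts -7 cm/s; Δx = -7·3 + ½·-1·3² = -25.5 cm; v ends -10 cm/s.
3–5 s: v starts -10 cm/s; Δx = -10·2 + ½·11·2² = 2 cm; v ends 12 cm/s.
5–7 s: v starts 12 cm/s; Δx = 12·2 + ½·12·2² = 48 cm; v ends 36 cm/s.
7–10 s: v starts 36 cm/s; Δx = 36·3 + ½·7·3² = 139.5 cm; v ends 57 cm/s.
x(10) = 8 + Σ Δx = 172 cm.

172 cm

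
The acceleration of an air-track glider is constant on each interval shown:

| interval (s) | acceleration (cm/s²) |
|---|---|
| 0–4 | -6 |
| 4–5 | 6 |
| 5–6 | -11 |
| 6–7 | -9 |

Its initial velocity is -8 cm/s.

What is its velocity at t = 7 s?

Δv equals the area under the a-t graph; then v = v₀ + Δv.
0–4 s: -6 × 4 = -24 cm/s
4–5 s: 6 × 1 = 6 cm/s
5–6 s: -11 × 1 = -11 cm/s
6–7 s: -9 × 1 = -9 cm/s
Δv = -38 cm/s, so v(7) = -8 + (-38) = -46 cm/s.

-46 cm/s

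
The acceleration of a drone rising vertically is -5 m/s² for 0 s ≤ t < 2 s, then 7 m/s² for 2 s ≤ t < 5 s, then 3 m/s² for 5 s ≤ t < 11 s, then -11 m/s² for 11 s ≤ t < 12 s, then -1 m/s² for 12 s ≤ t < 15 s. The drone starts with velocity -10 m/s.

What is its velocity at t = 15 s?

5 m/s

Δv equals the area under the a-t graph; then v = v₀ + Δv.
0–2 s: -5 × 2 = -10 m/s
2–5 s: 7 × 3 = 21 m/s
5–11 s: 3 × 6 = 18 m/s
11–12 s: -11 × 1 = -11 m/s
12–15 s: -1 × 3 = -3 m/s
Δv = 15 m/s, so v(15) = -10 + (15) = 5 m/s.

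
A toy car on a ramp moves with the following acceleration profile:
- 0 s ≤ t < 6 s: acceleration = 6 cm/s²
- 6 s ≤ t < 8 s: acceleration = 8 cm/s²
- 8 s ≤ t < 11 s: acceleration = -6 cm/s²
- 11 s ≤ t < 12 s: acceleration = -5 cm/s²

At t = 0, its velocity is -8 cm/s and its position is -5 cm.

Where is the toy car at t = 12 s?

On each constant-a segment, Δv = aΔt and Δx = v₀Δt + ½aΔt²; chain segment to segment.
0–6 s: v starts -8 cm/s; Δx = -8·6 + ½·6·6² = 60 cm; v ends 28 cm/s.
6–8 s: v starts 28 cm/s; Δx = 28·2 + ½·8·2² = 72 cm; v ends 44 cm/s.
8–11 s: v starts 44 cm/s; Δx = 44·3 + ½·-6·3² = 105 cm; v ends 26 cm/s.
11–12 s: v starts 26 cm/s; Δx = 26·1 + ½·-5·1² = 23.5 cm; v ends 21 cm/s.
x(12) = -5 + Σ Δx = 255.5 cm.

255.5 cm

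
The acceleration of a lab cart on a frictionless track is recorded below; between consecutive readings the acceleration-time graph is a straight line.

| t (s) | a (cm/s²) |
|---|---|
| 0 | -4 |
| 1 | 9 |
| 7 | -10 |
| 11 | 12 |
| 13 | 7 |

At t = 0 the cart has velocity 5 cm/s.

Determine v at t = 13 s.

27.5 cm/s

Δv equals the area under the a-t graph; then v = v₀ + Δv.
0–1 s: ½(-4 + 9)(1) = 2.5 cm/s
1–7 s: ½(9 + -10)(6) = -3 cm/s
7–11 s: ½(-10 + 12)(4) = 4 cm/s
11–13 s: ½(12 + 7)(2) = 19 cm/s
Δv = 22.5 cm/s, so v(13) = 5 + (22.5) = 27.5 cm/s.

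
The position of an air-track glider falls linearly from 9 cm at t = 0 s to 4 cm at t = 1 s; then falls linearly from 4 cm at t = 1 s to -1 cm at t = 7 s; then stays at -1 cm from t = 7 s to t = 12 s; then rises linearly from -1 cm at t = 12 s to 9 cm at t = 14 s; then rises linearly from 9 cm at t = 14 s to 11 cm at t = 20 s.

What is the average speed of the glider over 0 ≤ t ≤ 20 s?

1.1 cm/s

Average speed = (total path length)/(elapsed time); on a piecewise-linear x-t graph the path length is Σ|Δx|.
0–1 s: |Δx| = |4 − 9| = 5 cm
1–7 s: |Δx| = |-1 − 4| = 5 cm
7–12 s: |Δx| = |-1 − -1| = 0 cm
12–14 s: |Δx| = |9 − -1| = 10 cm
14–20 s: |Δx| = |11 − 9| = 2 cm
Total path = 22 cm; average speed = 22/20 = 1.1 cm/s.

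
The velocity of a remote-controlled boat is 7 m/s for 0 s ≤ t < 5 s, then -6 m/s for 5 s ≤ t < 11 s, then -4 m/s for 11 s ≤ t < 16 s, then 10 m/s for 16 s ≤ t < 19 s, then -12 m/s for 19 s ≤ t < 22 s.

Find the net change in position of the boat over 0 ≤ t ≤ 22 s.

-27 m

Displacement is the signed area under the v-t curve.
0–5 s: 7 × 5 = 35 m
5–11 s: -6 × 6 = -36 m
11–16 s: -4 × 5 = -20 m
16–19 s: 10 × 3 = 30 m
19–22 s: -12 × 3 = -36 m
Net displacement = -27 m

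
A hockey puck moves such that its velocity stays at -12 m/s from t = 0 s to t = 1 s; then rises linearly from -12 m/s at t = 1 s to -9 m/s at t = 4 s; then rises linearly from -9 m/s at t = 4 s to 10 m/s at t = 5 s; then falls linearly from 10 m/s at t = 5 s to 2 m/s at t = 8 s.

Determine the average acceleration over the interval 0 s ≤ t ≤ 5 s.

4.4 m/s²

Average acceleration = Δv/Δt = (10 − -12)/(5 − 0) = 4.4 m/s².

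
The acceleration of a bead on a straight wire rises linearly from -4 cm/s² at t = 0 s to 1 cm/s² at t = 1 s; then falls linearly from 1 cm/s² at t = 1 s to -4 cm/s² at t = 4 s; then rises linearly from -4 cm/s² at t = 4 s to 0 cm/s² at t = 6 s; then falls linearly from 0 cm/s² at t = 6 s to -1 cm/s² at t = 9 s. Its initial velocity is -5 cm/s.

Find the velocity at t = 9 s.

-16.5 cm/s

Δv equals the area under the a-t graph; then v = v₀ + Δv.
0–1 s: ½(-4 + 1)(1) = -1.5 cm/s
1–4 s: ½(1 + -4)(3) = -4.5 cm/s
4–6 s: ½(-4 + 0)(2) = -4 cm/s
6–9 s: ½(0 + -1)(3) = -1.5 cm/s
Δv = -11.5 cm/s, so v(9) = -5 + (-11.5) = -16.5 cm/s.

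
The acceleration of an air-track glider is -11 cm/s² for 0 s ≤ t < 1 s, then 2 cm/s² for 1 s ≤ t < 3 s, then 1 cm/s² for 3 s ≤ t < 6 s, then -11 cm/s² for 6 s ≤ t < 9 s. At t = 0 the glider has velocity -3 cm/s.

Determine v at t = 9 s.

-40 cm/s

Δv equals the area under the a-t graph; then v = v₀ + Δv.
0–1 s: -11 × 1 = -11 cm/s
1–3 s: 2 × 2 = 4 cm/s
3–6 s: 1 × 3 = 3 cm/s
6–9 s: -11 × 3 = -33 cm/s
Δv = -37 cm/s, so v(9) = -3 + (-37) = -40 cm/s.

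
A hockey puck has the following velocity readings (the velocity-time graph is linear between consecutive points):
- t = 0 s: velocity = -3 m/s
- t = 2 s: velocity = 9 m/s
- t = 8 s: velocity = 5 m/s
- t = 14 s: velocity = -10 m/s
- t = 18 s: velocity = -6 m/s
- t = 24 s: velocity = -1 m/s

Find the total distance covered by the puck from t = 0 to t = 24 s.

Distance (not displacement) is the total path length: add the absolute areas under v-t.
0–2 s: v = 0 at t = 0.5 s; triangle areas 0.75 + 6.75 = 7.5 m
2–8 s: |½(9 + 5)(6)| = 42 m
8–14 s: v = 0 at t = 10 s; triangle areas 5 + 20 = 25 m
14–18 s: |½(-10 + -6)(4)| = 32 m
18–24 s: |½(-6 + -1)(6)| = 21 m
Total distance = 127.5 m

127.5 m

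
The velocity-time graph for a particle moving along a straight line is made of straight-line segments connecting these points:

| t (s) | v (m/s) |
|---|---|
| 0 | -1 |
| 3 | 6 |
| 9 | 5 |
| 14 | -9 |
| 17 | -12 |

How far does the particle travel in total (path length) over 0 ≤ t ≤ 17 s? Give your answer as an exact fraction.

Distance (not displacement) is the total path length: add the absolute areas under v-t.
0–3 s: v = 0 at t = 3/7 s; triangle areas 3/14 + 54/7 = 111/14 m
3–9 s: |½(6 + 5)(6)| = 33 m
9–14 s: v = 0 at t = 151/14 s; triangle areas 125/28 + 405/28 = 265/14 m
14–17 s: |½(-9 + -12)(3)| = 31.5 m
Total distance = 1279/14 m

1279/14 m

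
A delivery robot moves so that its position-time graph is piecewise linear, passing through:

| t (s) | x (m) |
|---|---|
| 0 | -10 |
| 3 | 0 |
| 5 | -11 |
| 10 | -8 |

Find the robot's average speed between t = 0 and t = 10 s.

2.4 m/s

Average speed = (total path length)/(elapsed time); on a piecewise-linear x-t graph the path length is Σ|Δx|.
0–3 s: |Δx| = |0 − -10| = 10 m
3–5 s: |Δx| = |-11 − 0| = 11 m
5–10 s: |Δx| = |-8 − -11| = 3 m
Total path = 24 m; average speed = 24/10 = 2.4 m/s.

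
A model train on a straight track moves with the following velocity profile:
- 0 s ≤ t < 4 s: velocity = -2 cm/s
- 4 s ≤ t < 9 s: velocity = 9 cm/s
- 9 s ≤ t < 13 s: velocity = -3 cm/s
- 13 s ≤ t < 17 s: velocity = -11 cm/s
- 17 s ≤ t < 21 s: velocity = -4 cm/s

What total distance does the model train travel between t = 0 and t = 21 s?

125 cm

Total distance travelled is ∫|v| dt — sum the magnitudes of each area piece.
0–4 s: |-2| × 4 = 8 cm
4–9 s: |9| × 5 = 45 cm
9–13 s: |-3| × 4 = 12 cm
13–17 s: |-11| × 4 = 44 cm
17–21 s: |-4| × 4 = 16 cm
Total distance = 125 cm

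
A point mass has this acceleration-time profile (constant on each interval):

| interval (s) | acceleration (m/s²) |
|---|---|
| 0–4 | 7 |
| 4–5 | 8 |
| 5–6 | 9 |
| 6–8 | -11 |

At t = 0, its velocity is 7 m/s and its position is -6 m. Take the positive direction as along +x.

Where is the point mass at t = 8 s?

246.5 m

On each constant-a segment, Δv = aΔt and Δx = v₀Δt + ½aΔt²; chain segment to segment.
0–4 s: v starts 7 m/s; Δx = 7·4 + ½·7·4² = 84 m; v ends 35 m/s.
4–5 s: v starts 35 m/s; Δx = 35·1 + ½·8·1² = 39 m; v ends 43 m/s.
5–6 s: v starts 43 m/s; Δx = 43·1 + ½·9·1² = 47.5 m; v ends 52 m/s.
6–8 s: v starts 52 m/s; Δx = 52·2 + ½·-11·2² = 82 m; v ends 30 m/s.
x(8) = -6 + Σ Δx = 246.5 m.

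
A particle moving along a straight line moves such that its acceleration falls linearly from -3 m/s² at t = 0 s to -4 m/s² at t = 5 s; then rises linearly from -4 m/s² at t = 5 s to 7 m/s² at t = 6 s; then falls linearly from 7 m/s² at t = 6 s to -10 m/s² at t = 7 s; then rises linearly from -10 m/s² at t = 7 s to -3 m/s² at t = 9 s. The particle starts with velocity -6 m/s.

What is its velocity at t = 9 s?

Δv equals the area under the a-t graph; then v = v₀ + Δv.
0–5 s: ½(-3 + -4)(5) = -17.5 m/s
5–6 s: ½(-4 + 7)(1) = 1.5 m/s
6–7 s: ½(7 + -10)(1) = -1.5 m/s
7–9 s: ½(-10 + -3)(2) = -13 m/s
Δv = -30.5 m/s, so v(9) = -6 + (-30.5) = -36.5 m/s.

-36.5 m/s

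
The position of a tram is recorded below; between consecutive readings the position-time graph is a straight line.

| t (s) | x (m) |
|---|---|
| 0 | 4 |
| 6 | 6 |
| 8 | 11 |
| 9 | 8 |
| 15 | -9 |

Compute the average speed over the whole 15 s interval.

Average speed = (total path length)/(elapsed time); on a piecewise-linear x-t graph the path length is Σ|Δx|.
0–6 s: |Δx| = |6 − 4| = 2 m
6–8 s: |Δx| = |11 − 6| = 5 m
8–9 s: |Δx| = |8 − 11| = 3 m
9–15 s: |Δx| = |-9 − 8| = 17 m
Total path = 27 m; average speed = 27/15 = 1.8 m/s.

1.8 m/s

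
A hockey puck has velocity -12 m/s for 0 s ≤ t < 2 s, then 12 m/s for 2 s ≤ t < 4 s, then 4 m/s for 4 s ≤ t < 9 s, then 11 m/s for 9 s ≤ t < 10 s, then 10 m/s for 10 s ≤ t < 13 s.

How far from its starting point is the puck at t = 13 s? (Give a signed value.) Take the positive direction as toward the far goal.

Displacement is the signed area under the v-t curve.
0–2 s: -12 × 2 = -24 m
2–4 s: 12 × 2 = 24 m
4–9 s: 4 × 5 = 20 m
9–10 s: 11 × 1 = 11 m
10–13 s: 10 × 3 = 30 m
Net displacement = 61 m

61 m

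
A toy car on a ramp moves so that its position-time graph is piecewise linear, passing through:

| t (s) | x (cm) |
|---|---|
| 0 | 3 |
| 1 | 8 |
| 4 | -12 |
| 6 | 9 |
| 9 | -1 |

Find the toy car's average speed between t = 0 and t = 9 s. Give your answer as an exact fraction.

Average speed = (total path length)/(elapsed time); on a piecewise-linear x-t graph the path length is Σ|Δx|.
0–1 s: |Δx| = |8 − 3| = 5 cm
1–4 s: |Δx| = |-12 − 8| = 20 cm
4–6 s: |Δx| = |9 − -12| = 21 cm
6–9 s: |Δx| = |-1 − 9| = 10 cm
Total path = 56 cm; average speed = 56/9 = 56/9 cm/s.

56/9 cm/s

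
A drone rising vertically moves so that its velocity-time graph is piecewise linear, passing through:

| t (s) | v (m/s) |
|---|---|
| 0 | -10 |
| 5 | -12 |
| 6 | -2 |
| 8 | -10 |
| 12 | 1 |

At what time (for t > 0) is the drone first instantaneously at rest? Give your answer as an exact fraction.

v changes sign on 8–12 s (from -10 to 1); the graph is linear there, so v = 0 at t = 8 + (10)·(12 − 8)/(1 − -10) = 128/11 s.

t = 128/11 s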